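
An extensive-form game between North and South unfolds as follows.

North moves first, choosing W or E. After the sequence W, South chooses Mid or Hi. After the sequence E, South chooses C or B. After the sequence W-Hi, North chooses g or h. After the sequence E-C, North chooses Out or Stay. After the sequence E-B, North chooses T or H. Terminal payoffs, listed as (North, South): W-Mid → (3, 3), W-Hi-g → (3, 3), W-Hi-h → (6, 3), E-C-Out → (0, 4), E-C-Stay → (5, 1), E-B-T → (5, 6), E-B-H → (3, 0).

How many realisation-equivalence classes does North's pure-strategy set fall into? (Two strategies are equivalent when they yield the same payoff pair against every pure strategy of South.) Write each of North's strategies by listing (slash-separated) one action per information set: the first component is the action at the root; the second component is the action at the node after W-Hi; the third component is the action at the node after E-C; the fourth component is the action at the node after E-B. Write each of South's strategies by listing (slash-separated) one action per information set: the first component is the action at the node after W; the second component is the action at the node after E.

6

North has 16 pure strategies: W/g/Out/T, W/g/Out/H, W/g/Stay/T, W/g/Stay/H, W/h/Out/T, W/h/Out/H, W/h/Stay/T, W/h/Stay/H, E/g/Out/T, E/g/Out/H, E/g/Stay/T, E/g/Stay/H, E/h/Out/T, E/h/Out/H, E/h/Stay/T, E/h/Stay/H. Columns: Mid/C, Mid/B, Hi/C, Hi/B.
{W/g/Out/T, W/g/Out/H, W/g/Stay/T, W/g/Stay/H} → row (3,3) (3,3) (3,3) (3,3)
{W/h/Out/T, W/h/Out/H, W/h/Stay/T, W/h/Stay/H} → row (3,3) (3,3) (6,3) (6,3)
{E/g/Out/T, E/h/Out/T} → row (0,4) (5,6) (0,4) (5,6)
{E/g/Out/H, E/h/Out/H} → row (0,4) (3,0) (0,4) (3,0)
{E/g/Stay/T, E/h/Stay/T} → row (5,1) (5,6) (5,1) (5,6)
{E/g/Stay/H, E/h/Stay/H} → row (5,1) (3,0) (5,1) (3,0)
That's 6 distinct rows out of 16 strategies.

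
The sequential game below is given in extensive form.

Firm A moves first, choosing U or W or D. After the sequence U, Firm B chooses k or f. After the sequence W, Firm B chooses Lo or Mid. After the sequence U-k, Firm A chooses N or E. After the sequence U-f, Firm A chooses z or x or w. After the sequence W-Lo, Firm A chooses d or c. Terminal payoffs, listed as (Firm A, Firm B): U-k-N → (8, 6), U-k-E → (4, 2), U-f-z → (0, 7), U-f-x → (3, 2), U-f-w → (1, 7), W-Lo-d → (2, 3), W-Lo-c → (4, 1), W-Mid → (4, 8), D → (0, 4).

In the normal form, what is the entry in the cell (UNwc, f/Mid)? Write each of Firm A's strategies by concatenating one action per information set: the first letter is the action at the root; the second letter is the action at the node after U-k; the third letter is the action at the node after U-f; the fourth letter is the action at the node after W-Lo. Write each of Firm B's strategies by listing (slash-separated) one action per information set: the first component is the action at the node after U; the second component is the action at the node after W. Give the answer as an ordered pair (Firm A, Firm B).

Trace the play path from the root:
  Firm A plays U
  Firm B plays f at [U]
  Firm A plays w at [U-f]
→ terminal payoff (1, 7).
(Firm A's choice at the node after U-k is never reached on this path, so it doesn't affect the outcome.)

(1, 7)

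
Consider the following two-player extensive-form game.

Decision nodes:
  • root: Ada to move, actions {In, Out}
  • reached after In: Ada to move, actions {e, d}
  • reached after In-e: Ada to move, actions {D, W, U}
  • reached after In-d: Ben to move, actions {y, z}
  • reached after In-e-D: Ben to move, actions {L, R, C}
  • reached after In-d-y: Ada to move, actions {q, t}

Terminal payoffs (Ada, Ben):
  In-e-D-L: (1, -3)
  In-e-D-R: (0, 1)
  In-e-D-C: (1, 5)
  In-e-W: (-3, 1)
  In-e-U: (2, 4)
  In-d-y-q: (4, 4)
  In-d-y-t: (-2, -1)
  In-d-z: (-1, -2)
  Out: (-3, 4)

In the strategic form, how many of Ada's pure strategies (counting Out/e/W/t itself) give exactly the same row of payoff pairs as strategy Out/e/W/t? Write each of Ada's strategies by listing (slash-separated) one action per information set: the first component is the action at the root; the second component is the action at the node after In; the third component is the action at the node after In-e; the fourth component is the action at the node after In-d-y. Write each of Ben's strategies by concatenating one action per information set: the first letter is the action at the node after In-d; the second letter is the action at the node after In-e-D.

12

Row for Out/e/W/t (columns yL, yR, yC, zL, zR, zC): (-3,4) (-3,4) (-3,4) (-3,4) (-3,4) (-3,4).
Under Out/e/W/t, Ada's choice at the node after In and at the node after In-e and at the node after In-d-y can never be reached regardless of what Ben does, so varying those choices leaves every outcome unchanged.
Holding the reachable choices fixed and varying the unreachable ones freely already gives 2 × 3 × 2 = 12 equivalent strategies.
No other strategy reproduces this row, so those 12 are the full class: Out/e/D/q, Out/e/D/t, Out/e/W/q, Out/e/W/t, Out/e/U/q, Out/e/U/t, Out/d/D/q, Out/d/D/t, Out/d/W/q, Out/d/W/t, Out/d/U/q, Out/d/U/t.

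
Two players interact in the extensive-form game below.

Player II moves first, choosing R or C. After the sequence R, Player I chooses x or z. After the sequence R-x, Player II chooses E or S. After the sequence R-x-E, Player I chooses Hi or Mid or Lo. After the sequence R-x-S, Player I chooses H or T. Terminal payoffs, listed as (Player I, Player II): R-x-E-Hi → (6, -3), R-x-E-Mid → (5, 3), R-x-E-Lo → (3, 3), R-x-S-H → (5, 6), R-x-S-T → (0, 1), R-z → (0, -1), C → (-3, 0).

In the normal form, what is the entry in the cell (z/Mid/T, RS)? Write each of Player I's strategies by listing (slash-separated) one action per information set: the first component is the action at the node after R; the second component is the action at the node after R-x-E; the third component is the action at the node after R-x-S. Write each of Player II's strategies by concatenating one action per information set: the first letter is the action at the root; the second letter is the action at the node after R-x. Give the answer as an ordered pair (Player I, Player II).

(0, -1)

Trace the play path from the root:
  Player II plays R
  Player I plays z at [R]
→ terminal payoff (0, -1).
(Player I's choice at the node after R-x-E is never reached on this path, so it doesn't affect the outcome.)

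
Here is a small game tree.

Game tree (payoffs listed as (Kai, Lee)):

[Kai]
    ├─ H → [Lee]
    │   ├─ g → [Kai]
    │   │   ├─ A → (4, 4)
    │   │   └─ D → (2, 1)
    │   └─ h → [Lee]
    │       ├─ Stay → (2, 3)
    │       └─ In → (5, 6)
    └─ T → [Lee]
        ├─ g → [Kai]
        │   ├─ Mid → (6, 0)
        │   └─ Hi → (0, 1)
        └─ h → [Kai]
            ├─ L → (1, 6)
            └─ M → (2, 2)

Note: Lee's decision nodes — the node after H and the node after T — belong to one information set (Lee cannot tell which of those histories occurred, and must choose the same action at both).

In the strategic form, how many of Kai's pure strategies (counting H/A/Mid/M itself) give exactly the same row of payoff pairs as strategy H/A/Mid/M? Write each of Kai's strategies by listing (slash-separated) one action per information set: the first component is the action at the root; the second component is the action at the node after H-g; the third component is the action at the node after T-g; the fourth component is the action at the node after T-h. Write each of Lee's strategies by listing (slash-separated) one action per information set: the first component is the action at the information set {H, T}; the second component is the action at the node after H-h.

4

Row for H/A/Mid/M (columns g/Stay, g/In, h/Stay, h/In): (4,4) (4,4) (2,3) (5,6).
Under H/A/Mid/M, Kai's choice at the node after T-g and at the node after T-h can never be reached regardless of what Lee does, so varying those choices leaves every outcome unchanged.
Holding the reachable choices fixed and varying the unreachable ones freely already gives 2 × 2 = 4 equivalent strategies.
No other strategy reproduces this row, so those 4 are the full class: H/A/Mid/L, H/A/Mid/M, H/A/Hi/L, H/A/Hi/M.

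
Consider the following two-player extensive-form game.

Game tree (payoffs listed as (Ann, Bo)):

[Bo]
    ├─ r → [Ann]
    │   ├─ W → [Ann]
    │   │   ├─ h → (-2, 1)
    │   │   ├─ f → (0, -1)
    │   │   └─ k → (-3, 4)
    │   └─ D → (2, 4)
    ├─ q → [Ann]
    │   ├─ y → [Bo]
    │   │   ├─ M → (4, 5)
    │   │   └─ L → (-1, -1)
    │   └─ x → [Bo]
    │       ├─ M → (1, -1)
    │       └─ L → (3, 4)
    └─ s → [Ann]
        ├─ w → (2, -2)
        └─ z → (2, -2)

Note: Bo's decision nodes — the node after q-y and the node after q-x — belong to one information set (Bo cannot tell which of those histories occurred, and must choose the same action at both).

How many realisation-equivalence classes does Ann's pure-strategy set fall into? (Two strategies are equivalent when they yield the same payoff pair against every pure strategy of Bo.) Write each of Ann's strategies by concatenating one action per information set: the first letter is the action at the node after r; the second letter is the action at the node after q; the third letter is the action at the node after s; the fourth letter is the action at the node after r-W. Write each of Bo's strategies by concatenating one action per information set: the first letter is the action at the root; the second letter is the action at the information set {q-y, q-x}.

Ann has 24 pure strategies: Wywh, Wywf, Wywk, Wyzh, Wyzf, Wyzk, Wxwh, Wxwf, Wxwk, Wxzh, Wxzf, Wxzk, Dywh, Dywf, Dywk, Dyzh, Dyzf, Dyzk, Dxwh, Dxwf, Dxwk, Dxzh, Dxzf, Dxzk. Columns: rM, rL, qM, qL, sM, sL.
{Wywh, Wyzh} → row (-2,1) (-2,1) (4,5) (-1,-1) (2,-2) (2,-2)
{Wywf, Wyzf} → row (0,-1) (0,-1) (4,5) (-1,-1) (2,-2) (2,-2)
{Wywk, Wyzk} → row (-3,4) (-3,4) (4,5) (-1,-1) (2,-2) (2,-2)
{Wxwh, Wxzh} → row (-2,1) (-2,1) (1,-1) (3,4) (2,-2) (2,-2)
{Wxwf, Wxzf} → row (0,-1) (0,-1) (1,-1) (3,4) (2,-2) (2,-2)
{Wxwk, Wxzk} → row (-3,4) (-3,4) (1,-1) (3,4) (2,-2) (2,-2)
{Dywh, Dywf, Dywk, Dyzh, Dyzf, Dyzk} → row (2,4) (2,4) (4,5) (-1,-1) (2,-2) (2,-2)
{Dxwh, Dxwf, Dxwk, Dxzh, Dxzf, Dxzk} → row (2,4) (2,4) (1,-1) (3,4) (2,-2) (2,-2)
That's 8 distinct rows out of 24 strategies.

8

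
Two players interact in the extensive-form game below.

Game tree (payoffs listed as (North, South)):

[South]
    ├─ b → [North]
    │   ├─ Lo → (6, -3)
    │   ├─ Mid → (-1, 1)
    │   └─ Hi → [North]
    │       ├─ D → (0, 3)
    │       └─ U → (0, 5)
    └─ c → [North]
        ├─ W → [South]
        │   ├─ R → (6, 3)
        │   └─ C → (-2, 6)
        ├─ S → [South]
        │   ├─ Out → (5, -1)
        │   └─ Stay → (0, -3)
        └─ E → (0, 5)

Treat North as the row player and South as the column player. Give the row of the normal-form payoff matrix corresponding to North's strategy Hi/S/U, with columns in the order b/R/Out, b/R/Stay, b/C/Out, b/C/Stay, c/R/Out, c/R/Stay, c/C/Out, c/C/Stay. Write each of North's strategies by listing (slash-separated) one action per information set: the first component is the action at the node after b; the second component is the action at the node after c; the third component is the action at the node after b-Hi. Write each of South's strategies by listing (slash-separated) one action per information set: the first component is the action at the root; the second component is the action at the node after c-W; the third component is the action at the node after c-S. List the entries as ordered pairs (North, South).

(0,5) (0,5) (0,5) (0,5) (5,-1) (0,-3) (5,-1) (0,-3)

vs b/R/Out: South plays b → North plays Hi at [b] → North plays U at [b-Hi] → (0, 5)
vs b/R/Stay: South plays b → North plays Hi at [b] → North plays U at [b-Hi] → (0, 5)
vs b/C/Out: South plays b → North plays Hi at [b] → North plays U at [b-Hi] → (0, 5)
vs b/C/Stay: South plays b → North plays Hi at [b] → North plays U at [b-Hi] → (0, 5)
vs c/R/Out: South plays c → North plays S at [c] → South plays Out at [c-S] → (5, -1)
vs c/R/Stay: South plays c → North plays S at [c] → South plays Stay at [c-S] → (0, -3)
vs c/C/Out: South plays c → North plays S at [c] → South plays Out at [c-S] → (5, -1)
vs c/C/Stay: South plays c → North plays S at [c] → South plays Stay at [c-S] → (0, -3)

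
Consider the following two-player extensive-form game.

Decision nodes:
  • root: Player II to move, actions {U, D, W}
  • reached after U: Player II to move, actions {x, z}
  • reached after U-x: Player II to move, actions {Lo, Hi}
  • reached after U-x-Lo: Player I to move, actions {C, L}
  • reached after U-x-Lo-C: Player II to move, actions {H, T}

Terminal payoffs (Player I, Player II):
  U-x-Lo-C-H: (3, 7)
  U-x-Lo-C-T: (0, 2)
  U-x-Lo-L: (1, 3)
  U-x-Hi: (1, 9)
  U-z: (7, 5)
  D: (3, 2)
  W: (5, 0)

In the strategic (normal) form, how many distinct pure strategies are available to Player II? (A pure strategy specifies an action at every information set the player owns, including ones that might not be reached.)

24

Player II owns the root with actions {U, D, W} — three choices.
Player II owns the node after U with actions {x, z} — two choices.
Player II owns the node after U-x with actions {Lo, Hi} — two choices.
Player II owns the node after U-x-Lo-C with actions {H, T} — two choices.
A pure strategy fixes one action at each information set independently, so the count is the product 3 × 2 × 2 × 2 = 24.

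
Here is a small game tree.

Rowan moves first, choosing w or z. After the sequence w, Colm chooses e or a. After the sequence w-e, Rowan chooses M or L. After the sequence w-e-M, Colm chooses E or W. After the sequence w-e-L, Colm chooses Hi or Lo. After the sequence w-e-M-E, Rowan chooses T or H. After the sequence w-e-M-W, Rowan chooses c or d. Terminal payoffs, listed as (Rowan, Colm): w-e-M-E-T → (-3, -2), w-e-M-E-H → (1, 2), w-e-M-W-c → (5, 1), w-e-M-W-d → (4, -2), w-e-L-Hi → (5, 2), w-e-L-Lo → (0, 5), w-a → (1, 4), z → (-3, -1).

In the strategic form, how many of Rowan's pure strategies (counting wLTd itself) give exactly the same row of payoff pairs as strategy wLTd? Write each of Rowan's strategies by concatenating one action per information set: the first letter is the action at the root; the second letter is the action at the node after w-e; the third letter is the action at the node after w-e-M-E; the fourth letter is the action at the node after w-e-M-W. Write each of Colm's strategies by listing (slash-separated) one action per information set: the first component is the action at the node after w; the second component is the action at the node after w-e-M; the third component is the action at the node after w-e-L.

4

Row for wLTd (columns e/E/Hi, e/E/Lo, e/W/Hi, e/W/Lo, a/E/Hi, a/E/Lo, a/W/Hi, a/W/Lo): (5,2) (0,5) (5,2) (0,5) (1,4) (1,4) (1,4) (1,4).
Under wLTd, Rowan's choice at the node after w-e-M-E and at the node after w-e-M-W can never be reached regardless of what Colm does, so varying those choices leaves every outcome unchanged.
Holding the reachable choices fixed and varying the unreachable ones freely already gives 2 × 2 = 4 equivalent strategies.
No other strategy reproduces this row, so those 4 are the full class: wLTc, wLTd, wLHc, wLHd.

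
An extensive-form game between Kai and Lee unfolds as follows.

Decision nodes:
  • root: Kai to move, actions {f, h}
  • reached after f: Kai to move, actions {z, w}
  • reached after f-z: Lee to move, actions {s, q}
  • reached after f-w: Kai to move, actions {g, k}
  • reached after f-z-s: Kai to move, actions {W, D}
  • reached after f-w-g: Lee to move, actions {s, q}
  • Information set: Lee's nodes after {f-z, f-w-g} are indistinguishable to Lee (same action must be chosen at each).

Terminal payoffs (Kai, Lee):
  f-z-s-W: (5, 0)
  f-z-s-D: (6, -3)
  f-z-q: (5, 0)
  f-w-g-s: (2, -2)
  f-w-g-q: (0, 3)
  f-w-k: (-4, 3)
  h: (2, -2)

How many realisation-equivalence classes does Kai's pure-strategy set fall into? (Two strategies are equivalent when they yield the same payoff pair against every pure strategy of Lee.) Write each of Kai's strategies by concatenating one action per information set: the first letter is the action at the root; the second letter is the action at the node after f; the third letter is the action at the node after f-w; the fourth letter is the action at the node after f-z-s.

Kai has 16 pure strategies: fzgW, fzgD, fzkW, fzkD, fwgW, fwgD, fwkW, fwkD, hzgW, hzgD, hzkW, hzkD, hwgW, hwgD, hwkW, hwkD. Columns: s, q.
{fzgW, fzkW} → row (5,0) (5,0)
{fzgD, fzkD} → row (6,-3) (5,0)
{fwgW, fwgD} → row (2,-2) (0,3)
{fwkW, fwkD} → row (-4,3) (-4,3)
{hzgW, hzgD, hzkW, hzkD, hwgW, hwgD, hwkW, hwkD} → row (2,-2) (2,-2)
That's 5 distinct rows out of 16 strategies.

5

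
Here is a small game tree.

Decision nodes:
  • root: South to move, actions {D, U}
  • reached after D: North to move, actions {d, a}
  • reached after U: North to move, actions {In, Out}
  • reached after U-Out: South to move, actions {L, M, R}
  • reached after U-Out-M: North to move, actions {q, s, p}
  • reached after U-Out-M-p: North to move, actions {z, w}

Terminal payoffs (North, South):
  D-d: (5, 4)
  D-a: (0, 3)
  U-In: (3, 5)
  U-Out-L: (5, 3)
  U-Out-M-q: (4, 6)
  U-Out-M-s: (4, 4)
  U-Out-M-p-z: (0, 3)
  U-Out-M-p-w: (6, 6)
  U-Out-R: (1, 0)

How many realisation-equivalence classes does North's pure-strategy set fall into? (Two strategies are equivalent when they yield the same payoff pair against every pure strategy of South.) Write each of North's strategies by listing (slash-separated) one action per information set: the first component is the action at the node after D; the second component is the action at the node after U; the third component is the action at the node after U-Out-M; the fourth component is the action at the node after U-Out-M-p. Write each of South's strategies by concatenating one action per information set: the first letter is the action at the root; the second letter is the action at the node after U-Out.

10

North has 24 pure strategies: d/In/q/z, d/In/q/w, d/In/s/z, d/In/s/w, d/In/p/z, d/In/p/w, d/Out/q/z, d/Out/q/w, d/Out/s/z, d/Out/s/w, d/Out/p/z, d/Out/p/w, a/In/q/z, a/In/q/w, a/In/s/z, a/In/s/w, a/In/p/z, a/In/p/w, a/Out/q/z, a/Out/q/w, a/Out/s/z, a/Out/s/w, a/Out/p/z, a/Out/p/w. Columns: DL, DM, DR, UL, UM, UR.
{d/In/q/z, d/In/q/w, d/In/s/z, d/In/s/w, d/In/p/z, d/In/p/w} → row (5,4) (5,4) (5,4) (3,5) (3,5) (3,5)
{d/Out/q/z, d/Out/q/w} → row (5,4) (5,4) (5,4) (5,3) (4,6) (1,0)
{d/Out/s/z, d/Out/s/w} → row (5,4) (5,4) (5,4) (5,3) (4,4) (1,0)
{d/Out/p/z} → row (5,4) (5,4) (5,4) (5,3) (0,3) (1,0)
{d/Out/p/w} → row (5,4) (5,4) (5,4) (5,3) (6,6) (1,0)
{a/In/q/z, a/In/q/w, a/In/s/z, a/In/s/w, a/In/p/z, a/In/p/w} → row (0,3) (0,3) (0,3) (3,5) (3,5) (3,5)
{a/Out/q/z, a/Out/q/w} → row (0,3) (0,3) (0,3) (5,3) (4,6) (1,0)
{a/Out/s/z, a/Out/s/w} → row (0,3) (0,3) (0,3) (5,3) (4,4) (1,0)
{a/Out/p/z} → row (0,3) (0,3) (0,3) (5,3) (0,3) (1,0)
{a/Out/p/w} → row (0,3) (0,3) (0,3) (5,3) (6,6) (1,0)
That's 10 distinct rows out of 24 strategies.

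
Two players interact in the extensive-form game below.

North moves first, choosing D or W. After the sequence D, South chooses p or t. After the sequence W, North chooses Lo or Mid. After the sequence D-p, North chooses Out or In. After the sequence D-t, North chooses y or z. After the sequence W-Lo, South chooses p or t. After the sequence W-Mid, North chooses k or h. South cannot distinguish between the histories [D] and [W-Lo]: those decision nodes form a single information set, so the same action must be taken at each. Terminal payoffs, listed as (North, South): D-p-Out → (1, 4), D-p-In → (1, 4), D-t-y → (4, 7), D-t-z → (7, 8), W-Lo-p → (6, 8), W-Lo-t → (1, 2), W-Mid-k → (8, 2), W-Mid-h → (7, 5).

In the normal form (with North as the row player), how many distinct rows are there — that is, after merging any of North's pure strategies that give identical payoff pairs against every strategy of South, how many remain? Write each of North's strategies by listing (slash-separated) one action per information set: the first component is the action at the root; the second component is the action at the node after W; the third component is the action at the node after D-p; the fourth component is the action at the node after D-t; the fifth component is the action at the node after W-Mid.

5

North has 32 pure strategies: D/Lo/Out/y/k, D/Lo/Out/y/h, D/Lo/Out/z/k, D/Lo/Out/z/h, D/Lo/In/y/k, D/Lo/In/y/h, D/Lo/In/z/k, D/Lo/In/z/h, D/Mid/Out/y/k, D/Mid/Out/y/h, D/Mid/Out/z/k, D/Mid/Out/z/h, D/Mid/In/y/k, D/Mid/In/y/h, D/Mid/In/z/k, D/Mid/In/z/h, W/Lo/Out/y/k, W/Lo/Out/y/h, W/Lo/Out/z/k, W/Lo/Out/z/h, W/Lo/In/y/k, W/Lo/In/y/h, W/Lo/In/z/k, W/Lo/In/z/h, W/Mid/Out/y/k, W/Mid/Out/y/h, W/Mid/Out/z/k, W/Mid/Out/z/h, W/Mid/In/y/k, W/Mid/In/y/h, W/Mid/In/z/k, W/Mid/In/z/h. Columns: p, t.
{D/Lo/Out/y/k, D/Lo/Out/y/h, D/Lo/In/y/k, D/Lo/In/y/h, D/Mid/Out/y/k, D/Mid/Out/y/h, D/Mid/In/y/k, D/Mid/In/y/h} → row (1,4) (4,7)
{D/Lo/Out/z/k, D/Lo/Out/z/h, D/Lo/In/z/k, D/Lo/In/z/h, D/Mid/Out/z/k, D/Mid/Out/z/h, D/Mid/In/z/k, D/Mid/In/z/h} → row (1,4) (7,8)
{W/Lo/Out/y/k, W/Lo/Out/y/h, W/Lo/Out/z/k, W/Lo/Out/z/h, W/Lo/In/y/k, W/Lo/In/y/h, W/Lo/In/z/k, W/Lo/In/z/h} → row (6,8) (1,2)
{W/Mid/Out/y/k, W/Mid/Out/z/k, W/Mid/In/y/k, W/Mid/In/z/k} → row (8,2) (8,2)
{W/Mid/Out/y/h, W/Mid/Out/z/h, W/Mid/In/y/h, W/Mid/In/z/h} → row (7,5) (7,5)
That's 5 distinct rows out of 32 strategies.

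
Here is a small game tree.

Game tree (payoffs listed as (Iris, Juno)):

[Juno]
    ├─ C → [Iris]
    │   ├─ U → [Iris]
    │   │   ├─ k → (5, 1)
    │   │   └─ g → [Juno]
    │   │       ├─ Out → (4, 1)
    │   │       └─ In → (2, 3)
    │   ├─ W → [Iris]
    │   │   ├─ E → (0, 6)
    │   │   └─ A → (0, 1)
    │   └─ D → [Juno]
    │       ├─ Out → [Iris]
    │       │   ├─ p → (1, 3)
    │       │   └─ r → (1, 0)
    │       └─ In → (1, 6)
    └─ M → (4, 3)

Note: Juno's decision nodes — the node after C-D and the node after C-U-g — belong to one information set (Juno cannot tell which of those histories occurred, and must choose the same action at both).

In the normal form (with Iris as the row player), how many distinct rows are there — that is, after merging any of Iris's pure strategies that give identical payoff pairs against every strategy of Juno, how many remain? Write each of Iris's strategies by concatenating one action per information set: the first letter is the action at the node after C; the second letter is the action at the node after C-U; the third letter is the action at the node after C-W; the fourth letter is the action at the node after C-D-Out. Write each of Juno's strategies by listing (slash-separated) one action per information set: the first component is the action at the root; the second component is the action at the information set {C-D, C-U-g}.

Iris has 24 pure strategies: UkEp, UkEr, UkAp, UkAr, UgEp, UgEr, UgAp, UgAr, WkEp, WkEr, WkAp, WkAr, WgEp, WgEr, WgAp, WgAr, DkEp, DkEr, DkAp, DkAr, DgEp, DgEr, DgAp, DgAr. Columns: C/Out, C/In, M/Out, M/In.
{UkEp, UkEr, UkAp, UkAr} → row (5,1) (5,1) (4,3) (4,3)
{UgEp, UgEr, UgAp, UgAr} → row (4,1) (2,3) (4,3) (4,3)
{WkEp, WkEr, WgEp, WgEr} → row (0,6) (0,6) (4,3) (4,3)
{WkAp, WkAr, WgAp, WgAr} → row (0,1) (0,1) (4,3) (4,3)
{DkEp, DkAp, DgEp, DgAp} → row (1,3) (1,6) (4,3) (4,3)
{DkEr, DkAr, DgEr, DgAr} → row (1,0) (1,6) (4,3) (4,3)
That's 6 distinct rows out of 24 strategies.

6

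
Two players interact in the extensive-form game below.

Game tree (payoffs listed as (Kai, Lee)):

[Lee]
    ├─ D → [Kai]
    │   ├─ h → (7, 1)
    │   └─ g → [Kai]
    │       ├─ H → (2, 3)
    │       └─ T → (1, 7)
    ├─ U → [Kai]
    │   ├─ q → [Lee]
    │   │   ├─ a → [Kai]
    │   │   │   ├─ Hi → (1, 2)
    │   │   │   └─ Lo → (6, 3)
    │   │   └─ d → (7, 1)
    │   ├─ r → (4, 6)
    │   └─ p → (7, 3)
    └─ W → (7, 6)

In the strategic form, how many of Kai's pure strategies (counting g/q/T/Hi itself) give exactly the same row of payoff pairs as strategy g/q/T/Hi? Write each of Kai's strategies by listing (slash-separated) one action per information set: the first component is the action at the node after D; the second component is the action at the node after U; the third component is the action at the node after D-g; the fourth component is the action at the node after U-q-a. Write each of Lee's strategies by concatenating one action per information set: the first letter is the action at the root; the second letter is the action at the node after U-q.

1

Row for g/q/T/Hi (columns Da, Dd, Ua, Ud, Wa, Wd): (1,7) (1,7) (1,2) (7,1) (7,6) (7,6).
Every one of Kai's information sets is on the play path for some reply by Lee when Kai follows g/q/T/Hi.
Changing the action at any of them therefore changes at least one column, so only g/q/T/Hi itself gives this row.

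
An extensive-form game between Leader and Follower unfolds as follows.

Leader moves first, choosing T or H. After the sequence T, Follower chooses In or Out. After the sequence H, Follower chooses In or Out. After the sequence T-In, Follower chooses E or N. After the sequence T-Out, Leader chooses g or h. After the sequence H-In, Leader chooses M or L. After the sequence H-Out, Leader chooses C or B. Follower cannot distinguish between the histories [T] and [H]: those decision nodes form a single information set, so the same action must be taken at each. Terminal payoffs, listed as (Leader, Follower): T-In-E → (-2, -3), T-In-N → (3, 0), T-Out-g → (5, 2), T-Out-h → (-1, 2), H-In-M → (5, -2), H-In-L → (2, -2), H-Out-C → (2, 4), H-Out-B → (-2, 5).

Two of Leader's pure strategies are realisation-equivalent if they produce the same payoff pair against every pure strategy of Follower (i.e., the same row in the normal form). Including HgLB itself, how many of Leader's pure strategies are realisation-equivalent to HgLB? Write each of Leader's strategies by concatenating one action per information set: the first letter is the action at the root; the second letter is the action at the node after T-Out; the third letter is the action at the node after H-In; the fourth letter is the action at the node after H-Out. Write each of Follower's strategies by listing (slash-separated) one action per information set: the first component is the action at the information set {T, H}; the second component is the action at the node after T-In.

Row for HgLB (columns In/E, In/N, Out/E, Out/N): (2,-2) (2,-2) (-2,5) (-2,5).
Under HgLB, Leader's choice at the node after T-Out can never be reached regardless of what Follower does, so varying those choices leaves every outcome unchanged.
Holding the reachable choices fixed and varying the unreachable one freely already gives 2 equivalent strategies.
No other strategy reproduces this row, so those 2 are the full class: HgLB, HhLB.

2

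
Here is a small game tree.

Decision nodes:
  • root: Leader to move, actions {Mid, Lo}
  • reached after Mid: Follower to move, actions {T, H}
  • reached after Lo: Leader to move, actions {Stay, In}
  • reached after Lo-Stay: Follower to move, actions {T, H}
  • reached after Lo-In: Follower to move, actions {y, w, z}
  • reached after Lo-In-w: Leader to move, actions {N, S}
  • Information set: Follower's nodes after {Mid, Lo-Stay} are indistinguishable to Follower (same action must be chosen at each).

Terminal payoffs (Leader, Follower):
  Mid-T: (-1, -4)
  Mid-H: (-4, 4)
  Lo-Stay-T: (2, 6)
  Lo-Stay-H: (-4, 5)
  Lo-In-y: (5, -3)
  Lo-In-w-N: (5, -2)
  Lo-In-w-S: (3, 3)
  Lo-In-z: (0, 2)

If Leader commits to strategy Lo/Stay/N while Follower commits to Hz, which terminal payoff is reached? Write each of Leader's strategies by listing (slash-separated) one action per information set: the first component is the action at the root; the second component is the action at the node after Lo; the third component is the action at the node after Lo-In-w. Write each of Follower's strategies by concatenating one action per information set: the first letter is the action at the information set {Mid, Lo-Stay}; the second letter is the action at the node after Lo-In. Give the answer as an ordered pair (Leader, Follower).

(-4, 5)

Trace the play path from the root:
  Leader plays Lo
  Leader plays Stay at [Lo]
  Follower plays H at [Lo-Stay]
→ terminal payoff (-4, 5).
(Leader's choice at the node after Lo-In-w is never reached on this path, so it doesn't affect the outcome.)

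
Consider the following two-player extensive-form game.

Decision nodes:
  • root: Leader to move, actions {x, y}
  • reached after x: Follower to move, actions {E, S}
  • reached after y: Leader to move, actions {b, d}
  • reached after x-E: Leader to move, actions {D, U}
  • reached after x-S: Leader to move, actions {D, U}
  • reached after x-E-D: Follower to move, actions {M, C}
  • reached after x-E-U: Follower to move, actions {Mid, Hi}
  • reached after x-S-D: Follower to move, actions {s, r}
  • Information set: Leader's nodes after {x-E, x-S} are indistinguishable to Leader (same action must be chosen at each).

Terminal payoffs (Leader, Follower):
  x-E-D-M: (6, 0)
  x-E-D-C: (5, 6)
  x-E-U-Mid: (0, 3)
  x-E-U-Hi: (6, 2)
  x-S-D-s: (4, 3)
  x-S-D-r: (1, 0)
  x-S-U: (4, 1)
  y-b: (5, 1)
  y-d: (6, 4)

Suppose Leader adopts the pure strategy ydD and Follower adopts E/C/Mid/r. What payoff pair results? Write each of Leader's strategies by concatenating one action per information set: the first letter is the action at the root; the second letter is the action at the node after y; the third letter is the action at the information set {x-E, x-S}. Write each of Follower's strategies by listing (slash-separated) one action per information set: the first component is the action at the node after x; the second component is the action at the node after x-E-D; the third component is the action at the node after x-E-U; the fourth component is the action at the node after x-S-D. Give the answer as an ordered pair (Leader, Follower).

(6, 4)

Trace the play path from the root:
  Leader plays y
  Leader plays d at [y]
→ terminal payoff (6, 4).
(Leader's choice at the information set {x-E, x-S} is never reached on this path, so it doesn't affect the outcome.)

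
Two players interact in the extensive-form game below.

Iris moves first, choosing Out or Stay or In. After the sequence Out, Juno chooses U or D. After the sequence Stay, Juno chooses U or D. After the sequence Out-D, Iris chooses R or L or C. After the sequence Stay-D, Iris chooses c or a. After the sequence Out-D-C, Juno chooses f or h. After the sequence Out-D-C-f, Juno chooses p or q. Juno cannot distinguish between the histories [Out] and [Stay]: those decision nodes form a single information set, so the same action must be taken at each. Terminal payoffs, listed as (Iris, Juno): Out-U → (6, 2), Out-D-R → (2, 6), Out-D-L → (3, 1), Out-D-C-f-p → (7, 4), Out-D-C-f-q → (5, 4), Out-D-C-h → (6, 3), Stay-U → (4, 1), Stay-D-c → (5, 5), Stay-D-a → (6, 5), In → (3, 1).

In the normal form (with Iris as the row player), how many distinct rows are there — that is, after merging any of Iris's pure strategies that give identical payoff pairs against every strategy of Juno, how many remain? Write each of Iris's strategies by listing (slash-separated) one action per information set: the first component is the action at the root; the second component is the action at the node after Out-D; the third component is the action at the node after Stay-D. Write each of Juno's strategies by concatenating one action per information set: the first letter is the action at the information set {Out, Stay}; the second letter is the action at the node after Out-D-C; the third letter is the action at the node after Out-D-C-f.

Iris has 18 pure strategies: Out/R/c, Out/R/a, Out/L/c, Out/L/a, Out/C/c, Out/C/a, Stay/R/c, Stay/R/a, Stay/L/c, Stay/L/a, Stay/C/c, Stay/C/a, In/R/c, In/R/a, In/L/c, In/L/a, In/C/c, In/C/a. Columns: Ufp, Ufq, Uhp, Uhq, Dfp, Dfq, Dhp, Dhq.
{Out/R/c, Out/R/a} → row (6,2) (6,2) (6,2) (6,2) (2,6) (2,6) (2,6) (2,6)
{Out/L/c, Out/L/a} → row (6,2) (6,2) (6,2) (6,2) (3,1) (3,1) (3,1) (3,1)
{Out/C/c, Out/C/a} → row (6,2) (6,2) (6,2) (6,2) (7,4) (5,4) (6,3) (6,3)
{Stay/R/c, Stay/L/c, Stay/C/c} → row (4,1) (4,1) (4,1) (4,1) (5,5) (5,5) (5,5) (5,5)
{Stay/R/a, Stay/L/a, Stay/C/a} → row (4,1) (4,1) (4,1) (4,1) (6,5) (6,5) (6,5) (6,5)
{In/R/c, In/R/a, In/L/c, In/L/a, In/C/c, In/C/a} → row (3,1) (3,1) (3,1) (3,1) (3,1) (3,1) (3,1) (3,1)
That's 6 distinct rows out of 18 strategies.

6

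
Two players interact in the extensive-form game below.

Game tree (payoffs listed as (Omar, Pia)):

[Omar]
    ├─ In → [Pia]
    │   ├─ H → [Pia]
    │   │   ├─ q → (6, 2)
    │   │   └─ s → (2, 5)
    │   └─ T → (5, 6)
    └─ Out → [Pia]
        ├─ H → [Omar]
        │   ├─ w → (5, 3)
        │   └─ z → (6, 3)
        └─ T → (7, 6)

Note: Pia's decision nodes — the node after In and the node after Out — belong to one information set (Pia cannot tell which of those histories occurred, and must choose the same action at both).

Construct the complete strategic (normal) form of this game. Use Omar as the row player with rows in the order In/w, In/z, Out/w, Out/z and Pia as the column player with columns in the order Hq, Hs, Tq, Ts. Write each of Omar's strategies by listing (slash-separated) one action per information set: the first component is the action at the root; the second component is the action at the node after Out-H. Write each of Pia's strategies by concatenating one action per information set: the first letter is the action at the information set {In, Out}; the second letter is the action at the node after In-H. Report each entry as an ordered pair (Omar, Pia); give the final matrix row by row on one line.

            Hq       Hs       Tq       Ts
 In/w    (6,2)    (2,5)    (5,6)    (5,6)
 In/z    (6,2)    (2,5)    (5,6)    (5,6)
Out/w    (5,3)    (5,3)    (7,6)    (7,6)
Out/z    (6,3)    (6,3)    (7,6)    (7,6)

In/w: (6,2) (2,5) (5,6) (5,6) | In/z: (6,2) (2,5) (5,6) (5,6) | Out/w: (5,3) (5,3) (7,6) (7,6) | Out/z: (6,3) (6,3) (7,6) (7,6)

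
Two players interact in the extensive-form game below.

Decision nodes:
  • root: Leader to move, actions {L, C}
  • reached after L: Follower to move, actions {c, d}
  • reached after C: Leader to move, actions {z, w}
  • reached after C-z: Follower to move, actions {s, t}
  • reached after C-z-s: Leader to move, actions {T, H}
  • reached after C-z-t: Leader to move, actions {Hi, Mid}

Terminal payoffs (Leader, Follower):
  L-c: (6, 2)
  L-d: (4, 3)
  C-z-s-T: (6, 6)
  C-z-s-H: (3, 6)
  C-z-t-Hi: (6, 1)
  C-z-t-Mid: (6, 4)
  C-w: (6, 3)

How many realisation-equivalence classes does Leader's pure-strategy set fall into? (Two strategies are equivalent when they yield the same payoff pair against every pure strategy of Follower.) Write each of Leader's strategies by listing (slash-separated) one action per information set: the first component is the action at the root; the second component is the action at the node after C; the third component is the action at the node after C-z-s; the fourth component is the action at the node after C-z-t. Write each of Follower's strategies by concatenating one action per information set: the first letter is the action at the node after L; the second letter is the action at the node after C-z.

6

Leader has 16 pure strategies: L/z/T/Hi, L/z/T/Mid, L/z/H/Hi, L/z/H/Mid, L/w/T/Hi, L/w/T/Mid, L/w/H/Hi, L/w/H/Mid, C/z/T/Hi, C/z/T/Mid, C/z/H/Hi, C/z/H/Mid, C/w/T/Hi, C/w/T/Mid, C/w/H/Hi, C/w/H/Mid. Columns: cs, ct, ds, dt.
{L/z/T/Hi, L/z/T/Mid, L/z/H/Hi, L/z/H/Mid, L/w/T/Hi, L/w/T/Mid, L/w/H/Hi, L/w/H/Mid} → row (6,2) (6,2) (4,3) (4,3)
{C/z/T/Hi} → row (6,6) (6,1) (6,6) (6,1)
{C/z/T/Mid} → row (6,6) (6,4) (6,6) (6,4)
{C/z/H/Hi} → row (3,6) (6,1) (3,6) (6,1)
{C/z/H/Mid} → row (3,6) (6,4) (3,6) (6,4)
{C/w/T/Hi, C/w/T/Mid, C/w/H/Hi, C/w/H/Mid} → row (6,3) (6,3) (6,3) (6,3)
That's 6 distinct rows out of 16 strategies.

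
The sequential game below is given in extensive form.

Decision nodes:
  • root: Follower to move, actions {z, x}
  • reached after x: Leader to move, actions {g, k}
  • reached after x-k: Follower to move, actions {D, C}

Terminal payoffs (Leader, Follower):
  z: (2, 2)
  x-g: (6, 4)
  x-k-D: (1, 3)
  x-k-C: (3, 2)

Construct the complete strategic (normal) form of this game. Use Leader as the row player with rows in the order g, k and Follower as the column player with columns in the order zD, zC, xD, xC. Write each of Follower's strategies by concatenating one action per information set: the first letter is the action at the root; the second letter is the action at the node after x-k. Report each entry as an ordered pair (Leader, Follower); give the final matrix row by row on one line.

g: (2,2) (2,2) (6,4) (6,4) | k: (2,2) (2,2) (1,3) (3,2)

Row g: zD→(2,2), zC→(2,2), xD→(6,4), xC→(6,4)
Row k: zD→(2,2), zC→(2,2), xD→(1,3), xC→(3,2)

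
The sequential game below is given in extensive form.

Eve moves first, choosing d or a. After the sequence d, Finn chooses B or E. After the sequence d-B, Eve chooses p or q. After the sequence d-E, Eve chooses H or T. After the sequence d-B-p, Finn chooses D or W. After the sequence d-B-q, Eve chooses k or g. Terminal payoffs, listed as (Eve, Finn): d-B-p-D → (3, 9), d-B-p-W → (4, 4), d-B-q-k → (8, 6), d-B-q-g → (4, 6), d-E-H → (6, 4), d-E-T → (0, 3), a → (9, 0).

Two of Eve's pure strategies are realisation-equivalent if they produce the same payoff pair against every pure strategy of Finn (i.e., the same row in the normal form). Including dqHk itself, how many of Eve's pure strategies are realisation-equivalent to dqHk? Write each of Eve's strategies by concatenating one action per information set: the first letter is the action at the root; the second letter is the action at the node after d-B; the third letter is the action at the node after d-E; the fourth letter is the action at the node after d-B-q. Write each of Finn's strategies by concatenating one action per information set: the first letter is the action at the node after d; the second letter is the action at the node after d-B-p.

Row for dqHk (columns BD, BW, ED, EW): (8,6) (8,6) (6,4) (6,4).
Every one of Eve's information sets is on the play path for some reply by Finn when Eve follows dqHk.
Changing the action at any of them therefore changes at least one column, so only dqHk itself gives this row.

1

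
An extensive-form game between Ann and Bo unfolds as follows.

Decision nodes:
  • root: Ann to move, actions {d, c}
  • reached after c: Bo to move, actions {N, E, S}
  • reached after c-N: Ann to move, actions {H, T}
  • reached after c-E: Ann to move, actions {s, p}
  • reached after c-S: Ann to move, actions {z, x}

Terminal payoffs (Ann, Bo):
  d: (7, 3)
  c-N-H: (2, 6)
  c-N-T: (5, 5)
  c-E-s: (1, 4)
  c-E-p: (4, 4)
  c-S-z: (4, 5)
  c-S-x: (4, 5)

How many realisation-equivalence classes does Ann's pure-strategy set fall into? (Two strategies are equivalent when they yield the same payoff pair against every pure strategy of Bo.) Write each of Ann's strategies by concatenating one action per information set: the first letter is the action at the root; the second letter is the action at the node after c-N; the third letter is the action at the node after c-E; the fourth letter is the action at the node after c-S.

Ann has 16 pure strategies: dHsz, dHsx, dHpz, dHpx, dTsz, dTsx, dTpz, dTpx, cHsz, cHsx, cHpz, cHpx, cTsz, cTsx, cTpz, cTpx. Columns: N, E, S.
{dHsz, dHsx, dHpz, dHpx, dTsz, dTsx, dTpz, dTpx} → row (7,3) (7,3) (7,3)
{cHsz, cHsx} → row (2,6) (1,4) (4,5)
{cHpz, cHpx} → row (2,6) (4,4) (4,5)
{cTsz, cTsx} → row (5,5) (1,4) (4,5)
{cTpz, cTpx} → row (5,5) (4,4) (4,5)
That's 5 distinct rows out of 16 strategies.

5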